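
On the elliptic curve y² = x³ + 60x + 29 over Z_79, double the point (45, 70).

(11, 60)

tangent at (45, 70): λ = (3·45² + 60)/(2·70) ≡ 52/61. 61⁻¹ ≡ 57 (mod 79), so λ ≡ 52·57 ≡ 41.
  x = λ² - 45 - 45 = 1681 - 90 ≡ 11; y = λ·(45 - 11) - 70 ≡ 60. → (11, 60)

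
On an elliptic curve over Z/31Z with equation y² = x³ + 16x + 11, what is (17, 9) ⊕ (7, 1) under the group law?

(17, 9) + (7, 1). λ = (1 - 9)/(7 - 17) ≡ 23/21 mod 31. 21⁻¹ ≡ 3 (mod 31) since 21·3 = 63 ≡ 1, so λ ≡ 7.
  x = λ² - 17 - 7 = 49 - 24 ≡ 25; y = λ·(17 - 25) - 9 ≡ 28. → (25, 28)

(25, 28)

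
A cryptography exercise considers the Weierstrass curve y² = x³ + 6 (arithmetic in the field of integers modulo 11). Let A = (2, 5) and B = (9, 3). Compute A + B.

(2, 5) + (9, 3). λ = (3 - 5)/(9 - 2) ≡ 9/7 mod 11. 7⁻¹ ≡ 8 (mod 11) since 7·8 = 56 ≡ 1, so λ ≡ 6.
  x = λ² - 2 - 9 = 36 - 11 ≡ 3; y = λ·(2 - 3) - 5 ≡ 0. → (3, 0)

(3, 0)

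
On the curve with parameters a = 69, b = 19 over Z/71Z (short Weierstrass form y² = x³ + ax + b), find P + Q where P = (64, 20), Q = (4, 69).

(7, 8)

(64, 20) + (4, 69). λ = (69 - 20)/(4 - 64) ≡ 49/11 mod 71. 11⁻¹ ≡ 13 (mod 71) since 11·13 = 143 ≡ 1, so λ ≡ 69.
  x = λ² - 64 - 4 = 4761 - 68 ≡ 7; y = λ·(64 - 7) - 20 ≡ 8. → (7, 8)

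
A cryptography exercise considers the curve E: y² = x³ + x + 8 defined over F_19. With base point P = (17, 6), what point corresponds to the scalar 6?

(4, 0)

Repeated addition: build up to 6P.
2P: tangent at (17, 6): λ = (3·17² + 1)/(2·6) ≡ 13/12. 12⁻¹ ≡ 8 (mod 19), so λ ≡ 13·8 ≡ 9.
  x = λ² - 17 - 17 = 81 - 34 ≡ 9; y = λ·(17 - 9) - 6 ≡ 9. → (9, 9)
3P: (9, 9) + (17, 6). λ = (6 - 9)/(17 - 9) ≡ 16/8 mod 19. 8⁻¹ ≡ 12 (mod 19), so λ ≡ 2.
  x = λ² - 9 - 17 = 4 - 26 ≡ 16; y = λ·(9 - 16) - 9 ≡ 15. → (16, 15)
4P: (16, 15) + (17, 6). λ = (6 - 15)/(17 - 16) ≡ 10/1 mod 19. 1⁻¹ ≡ 1 (mod 19), so λ ≡ 10.
  x = λ² - 16 - 17 = 100 - 33 ≡ 10; y = λ·(16 - 10) - 15 ≡ 7. → (10, 7)
5P: (10, 7) + (17, 6). λ = (6 - 7)/(17 - 10) ≡ 18/7 mod 19. 7⁻¹ ≡ 11 (mod 19), so λ ≡ 8.
  x = λ² - 10 - 17 = 64 - 27 ≡ 18; y = λ·(10 - 18) - 7 ≡ 5. → (18, 5)
6P: (18, 5) + (17, 6). λ = (6 - 5)/(17 - 18) ≡ 1/18 mod 19. 18⁻¹ ≡ 18 (mod 19), so λ ≡ 18.
  x = λ² - 18 - 17 = 324 - 35 ≡ 4; y = λ·(18 - 4) - 5 ≡ 0. → (4, 0)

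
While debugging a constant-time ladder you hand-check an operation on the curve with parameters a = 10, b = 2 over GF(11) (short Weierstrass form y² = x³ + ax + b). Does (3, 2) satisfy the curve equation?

y² = 2² ≡ 4; x³ + 10x + 2 = 59 ≡ 4 (mod 11). 4 = 4.

yes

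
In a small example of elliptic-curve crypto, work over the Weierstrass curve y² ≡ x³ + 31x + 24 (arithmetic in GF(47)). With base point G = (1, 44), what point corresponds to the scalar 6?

Double-and-add on 6 = (110)₂. Start with G = (1, 44) for the leading 1-bit.
double: tangent at (1, 44): λ = (3·1² + 31)/(2·44) ≡ 34/41. 41⁻¹ ≡ 39 (mod 47) since 41·39 = 1599 ≡ 1, so λ ≡ 34·39 ≡ 10.
  x = λ² - 1 - 1 = 100 - 2 ≡ 4; y = λ·(1 - 4) - 44 ≡ 20. → (4, 20)
add G: (4, 20) + (1, 44). λ = (44 - 20)/(1 - 4) ≡ 24/44 mod 47. 44⁻¹ ≡ 31 (mod 47), so λ ≡ 39.
  x = λ² - 4 - 1 = 1521 - 5 ≡ 12; y = λ·(4 - 12) - 20 ≡ 44. → (12, 44)
double: tangent at (12, 44): λ = (3·12² + 31)/(2·44) ≡ 40/41. 41⁻¹ ≡ 39 (mod 47) since 41·39 = 1599 ≡ 1, so λ ≡ 40·39 ≡ 9.
  x = λ² - 12 - 12 = 81 - 24 ≡ 10; y = λ·(12 - 10) - 44 ≡ 21. → (10, 21)

(10, 21)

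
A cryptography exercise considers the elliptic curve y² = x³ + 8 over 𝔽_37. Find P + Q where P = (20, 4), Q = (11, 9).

(36, 9)

(20, 4) + (11, 9). λ = (9 - 4)/(11 - 20) ≡ 5/28 mod 37. 28⁻¹ ≡ 4 (mod 37) since 28·4 = 112 ≡ 1, so λ ≡ 20.
  x = λ² - 20 - 11 = 400 - 31 ≡ 36; y = λ·(20 - 36) - 4 ≡ 9. → (36, 9)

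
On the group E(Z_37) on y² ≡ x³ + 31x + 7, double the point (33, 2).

(35, 14)

tangent at (33, 2): λ = (3·33² + 31)/(2·2) ≡ 5/4. 4⁻¹ ≡ 28 (mod 37) since 4·28 = 112 ≡ 1, so λ ≡ 5·28 ≡ 29.
  x = λ² - 33 - 33 = 841 - 66 ≡ 35; y = λ·(33 - 35) - 2 ≡ 14. → (35, 14)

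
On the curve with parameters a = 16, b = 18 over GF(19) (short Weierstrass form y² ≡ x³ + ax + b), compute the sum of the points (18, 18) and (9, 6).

(18, 18) + (9, 6). λ = (6 - 18)/(9 - 18) ≡ 7/10 mod 19. 10⁻¹ ≡ 2 (mod 19) since 10·2 = 20 ≡ 1, so λ ≡ 14.
  x = λ² - 18 - 9 = 196 - 27 ≡ 17; y = λ·(18 - 17) - 18 ≡ 15. → (17, 15)

(17, 15)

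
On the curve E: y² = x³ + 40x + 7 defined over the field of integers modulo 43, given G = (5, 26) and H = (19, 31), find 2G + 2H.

First 2G:
Repeated addition: build up to 2G.
2G: tangent at (5, 26): λ = (3·5² + 40)/(2·26) ≡ 29/9. 9⁻¹ ≡ 24 (mod 43), so λ ≡ 29·24 ≡ 8.
  x = λ² - 5 - 5 = 64 - 10 ≡ 11; y = λ·(5 - 11) - 26 ≡ 12. → (11, 12)
2G = (11, 12).
Next 2H:
Repeated addition: build up to 2H.
2H: tangent at (19, 31): λ = (3·19² + 40)/(2·31) ≡ 5/19. 19⁻¹ ≡ 34 (mod 43) since 19·34 = 646 ≡ 1, so λ ≡ 5·34 ≡ 41.
  x = λ² - 19 - 19 = 1681 - 38 ≡ 9; y = λ·(19 - 9) - 31 ≡ 35. → (9, 35)
2H = (9, 35).
Finally 2G + 2H:
(11, 12) + (9, 35). λ = (35 - 12)/(9 - 11) ≡ 23/41 mod 43. 41⁻¹ ≡ 21 (mod 43) since 41·21 = 861 ≡ 1, so λ ≡ 10.
  x = λ² - 11 - 9 = 100 - 20 ≡ 37; y = λ·(11 - 37) - 12 ≡ 29. → (37, 29)

(37, 29)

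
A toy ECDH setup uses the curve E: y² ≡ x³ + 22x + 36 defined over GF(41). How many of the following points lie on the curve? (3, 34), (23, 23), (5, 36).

1

(3, 34): 34² ≡ 8, rhs ≡ 6 → off.
(23, 23): 23² ≡ 37, rhs ≡ 40 → off.
(5, 36): 36² ≡ 25, rhs ≡ 25 → on.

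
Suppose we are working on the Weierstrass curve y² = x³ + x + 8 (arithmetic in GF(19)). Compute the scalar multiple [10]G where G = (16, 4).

(4, 0)

Repeated addition: build up to 10G.
2G: tangent at (16, 4): λ = (3·16² + 1)/(2·4) ≡ 9/8. 8⁻¹ ≡ 12 (mod 19), so λ ≡ 9·12 ≡ 13.
  x = λ² - 16 - 16 = 169 - 32 ≡ 4; y = λ·(16 - 4) - 4 ≡ 0. → (4, 0)
3G: (4, 0) + (16, 4). λ = (4 - 0)/(16 - 4) ≡ 4/12 mod 19. 12⁻¹ ≡ 8 (mod 19) since 12·8 = 96 ≡ 1, so λ ≡ 13.
  x = λ² - 4 - 16 = 169 - 20 ≡ 16; y = λ·(4 - 16) - 0 ≡ 15. → (16, 15)
4G: (16, 15) + (16, 4): same x and y₁ ≡ -y₂, so the sum is O.
5G: O + (16, 4) = (16, 4) (identity).
6G: tangent at (16, 4): λ = (3·16² + 1)/(2·4) ≡ 9/8. 8⁻¹ ≡ 12 (mod 19), so λ ≡ 9·12 ≡ 13.
  x = λ² - 16 - 16 = 169 - 32 ≡ 4; y = λ·(16 - 4) - 4 ≡ 0. → (4, 0)
7G: (4, 0) + (16, 4). λ = (4 - 0)/(16 - 4) ≡ 4/12 mod 19. 12⁻¹ ≡ 8 (mod 19), so λ ≡ 13.
  x = λ² - 4 - 16 = 169 - 20 ≡ 16; y = λ·(4 - 16) - 0 ≡ 15. → (16, 15)
8G: (16, 15) + (16, 4): same x and y₁ ≡ -y₂, so the sum is O.
9G: O + (16, 4) = (16, 4) (identity).
10G: tangent at (16, 4): λ = (3·16² + 1)/(2·4) ≡ 9/8. 8⁻¹ ≡ 12 (mod 19), so λ ≡ 9·12 ≡ 13.
  x = λ² - 16 - 16 = 169 - 32 ≡ 4; y = λ·(16 - 4) - 4 ≡ 0. → (4, 0)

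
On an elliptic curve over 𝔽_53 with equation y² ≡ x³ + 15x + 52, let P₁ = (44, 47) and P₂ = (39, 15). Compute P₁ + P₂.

(47, 8)

(44, 47) + (39, 15). λ = (15 - 47)/(39 - 44) ≡ 21/48 mod 53. 48⁻¹ ≡ 21 (mod 53), so λ ≡ 17.
  x = λ² - 44 - 39 = 289 - 83 ≡ 47; y = λ·(44 - 47) - 47 ≡ 8. → (47, 8)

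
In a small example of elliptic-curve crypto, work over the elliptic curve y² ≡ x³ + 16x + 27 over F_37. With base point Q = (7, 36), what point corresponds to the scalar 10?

(22, 1)

Double-and-add on 10 = (1010)₂. Start with Q = (7, 36) for the leading 1-bit.
double: tangent at (7, 36): λ = (3·7² + 16)/(2·36) ≡ 15/35. 35⁻¹ ≡ 18 (mod 37) since 35·18 = 630 ≡ 1, so λ ≡ 15·18 ≡ 11.
  x = λ² - 7 - 7 = 121 - 14 ≡ 33; y = λ·(7 - 33) - 36 ≡ 11. → (33, 11)
double: tangent at (33, 11): λ = (3·33² + 16)/(2·11) ≡ 27/22. 22⁻¹ ≡ 32 (mod 37), so λ ≡ 27·32 ≡ 13.
  x = λ² - 33 - 33 = 169 - 66 ≡ 29; y = λ·(33 - 29) - 11 ≡ 4. → (29, 4)
add Q: (29, 4) + (7, 36). λ = (36 - 4)/(7 - 29) ≡ 32/15 mod 37. 15⁻¹ ≡ 5 (mod 37) since 15·5 = 75 ≡ 1, so λ ≡ 12.
  x = λ² - 29 - 7 = 144 - 36 ≡ 34; y = λ·(29 - 34) - 4 ≡ 10. → (34, 10)
double: tangent at (34, 10): λ = (3·34² + 16)/(2·10) ≡ 6/20. 20⁻¹ ≡ 13 (mod 37), so λ ≡ 6·13 ≡ 4.
  x = λ² - 34 - 34 = 16 - 68 ≡ 22; y = λ·(34 - 22) - 10 ≡ 1. → (22, 1)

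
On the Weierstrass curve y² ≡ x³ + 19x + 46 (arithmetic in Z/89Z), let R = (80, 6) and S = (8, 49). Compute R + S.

(80, 6) + (8, 49). λ = (49 - 6)/(8 - 80) ≡ 43/17 mod 89. 17⁻¹ ≡ 21 (mod 89), so λ ≡ 13.
  x = λ² - 80 - 8 = 169 - 88 ≡ 81; y = λ·(80 - 81) - 6 ≡ 70. → (81, 70)

(81, 70)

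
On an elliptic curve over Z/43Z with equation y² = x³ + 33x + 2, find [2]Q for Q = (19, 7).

tangent at (19, 7): λ = (3·19² + 33)/(2·7) ≡ 41/14. 14⁻¹ ≡ 40 (mod 43) since 14·40 = 560 ≡ 1, so λ ≡ 41·40 ≡ 6.
  x = λ² - 19 - 19 = 36 - 38 ≡ 41; y = λ·(19 - 41) - 7 ≡ 33. → (41, 33)

(41, 33)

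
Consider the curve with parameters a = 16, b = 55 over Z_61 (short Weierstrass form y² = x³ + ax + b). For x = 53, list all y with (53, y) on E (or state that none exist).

x³ + 16x + 55 = 149780 ≡ 25 (mod 61).
Square roots of 25 mod 61: 5 and 56 (since 5² = 25 ≡ 25).

5, 56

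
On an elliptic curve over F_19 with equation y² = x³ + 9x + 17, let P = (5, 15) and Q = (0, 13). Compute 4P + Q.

First 4P:
Repeated addition: build up to 4P.
2P: tangent at (5, 15): λ = (3·5² + 9)/(2·15) ≡ 8/11. 11⁻¹ ≡ 7 (mod 19), so λ ≡ 8·7 ≡ 18.
  x = λ² - 5 - 5 = 324 - 10 ≡ 10; y = λ·(5 - 10) - 15 ≡ 9. → (10, 9)
3P: (10, 9) + (5, 15). λ = (15 - 9)/(5 - 10) ≡ 6/14 mod 19. 14⁻¹ ≡ 15 (mod 19), so λ ≡ 14.
  x = λ² - 10 - 5 = 196 - 15 ≡ 10; y = λ·(10 - 10) - 9 ≡ 10. → (10, 10)
4P: (10, 10) + (5, 15). λ = (15 - 10)/(5 - 10) ≡ 5/14 mod 19. 14⁻¹ ≡ 15 (mod 19), so λ ≡ 18.
  x = λ² - 10 - 5 = 324 - 15 ≡ 5; y = λ·(10 - 5) - 10 ≡ 4. → (5, 4)
4P = (5, 4).
Finally 4P + Q:
(5, 4) + (0, 13). λ = (13 - 4)/(0 - 5) ≡ 9/14 mod 19. 14⁻¹ ≡ 15 (mod 19), so λ ≡ 2.
  x = λ² - 5 - 0 = 4 - 5 ≡ 18; y = λ·(5 - 18) - 4 ≡ 8. → (18, 8)

(18, 8)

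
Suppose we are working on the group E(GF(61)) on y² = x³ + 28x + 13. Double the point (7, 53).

tangent at (7, 53): λ = (3·7² + 28)/(2·53) ≡ 53/45. 45⁻¹ ≡ 19 (mod 61), so λ ≡ 53·19 ≡ 31.
  x = λ² - 7 - 7 = 961 - 14 ≡ 32; y = λ·(7 - 32) - 53 ≡ 26. → (32, 26)

(32, 26)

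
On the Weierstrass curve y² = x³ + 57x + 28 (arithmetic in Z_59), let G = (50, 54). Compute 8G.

(56, 19)

Double-and-add on 8 = (1000)₂. Start with G = (50, 54) for the leading 1-bit.
double: tangent at (50, 54): λ = (3·50² + 57)/(2·54) ≡ 5/49. 49⁻¹ ≡ 53 (mod 59), so λ ≡ 5·53 ≡ 29.
  x = λ² - 50 - 50 = 841 - 100 ≡ 33; y = λ·(50 - 33) - 54 ≡ 26. → (33, 26)
double: tangent at (33, 26): λ = (3·33² + 57)/(2·26) ≡ 20/52. 52⁻¹ ≡ 42 (mod 59), so λ ≡ 20·42 ≡ 14.
  x = λ² - 33 - 33 = 196 - 66 ≡ 12; y = λ·(33 - 12) - 26 ≡ 32. → (12, 32)
double: tangent at (12, 32): λ = (3·12² + 57)/(2·32) ≡ 17/5. 5⁻¹ ≡ 12 (mod 59), so λ ≡ 17·12 ≡ 27.
  x = λ² - 12 - 12 = 729 - 24 ≡ 56; y = λ·(12 - 56) - 32 ≡ 19. → (56, 19)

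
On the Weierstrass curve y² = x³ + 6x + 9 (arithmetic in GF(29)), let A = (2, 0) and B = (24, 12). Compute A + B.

(2, 0) + (24, 12). λ = (12 - 0)/(24 - 2) ≡ 12/22 mod 29. 22⁻¹ ≡ 4 (mod 29), so λ ≡ 19.
  x = λ² - 2 - 24 = 361 - 26 ≡ 16; y = λ·(2 - 16) - 0 ≡ 24. → (16, 24)

(16, 24)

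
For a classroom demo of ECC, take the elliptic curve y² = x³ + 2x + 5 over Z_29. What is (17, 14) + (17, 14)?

(25, 7)

tangent at (17, 14): λ = (3·17² + 2)/(2·14) ≡ 28/28. 28⁻¹ ≡ 28 (mod 29), so λ ≡ 28·28 ≡ 1.
  x = λ² - 17 - 17 = 1 - 34 ≡ 25; y = λ·(17 - 25) - 14 ≡ 7. → (25, 7)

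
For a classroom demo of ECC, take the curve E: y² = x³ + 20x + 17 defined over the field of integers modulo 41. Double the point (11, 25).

tangent at (11, 25): λ = (3·11² + 20)/(2·25) ≡ 14/9. 9⁻¹ ≡ 32 (mod 41) since 9·32 = 288 ≡ 1, so λ ≡ 14·32 ≡ 38.
  x = λ² - 11 - 11 = 1444 - 22 ≡ 28; y = λ·(11 - 28) - 25 ≡ 26. → (28, 26)

(28, 26)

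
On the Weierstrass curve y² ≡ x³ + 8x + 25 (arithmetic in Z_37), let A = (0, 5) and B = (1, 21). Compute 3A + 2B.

(11, 36)

First 3A:
Repeated addition: build up to 3A.
2A: tangent at (0, 5): λ = (3·0² + 8)/(2·5) ≡ 8/10. 10⁻¹ ≡ 26 (mod 37) since 10·26 = 260 ≡ 1, so λ ≡ 8·26 ≡ 23.
  x = λ² - 0 - 0 = 529 - 0 ≡ 11; y = λ·(0 - 11) - 5 ≡ 1. → (11, 1)
3A: (11, 1) + (0, 5). λ = (5 - 1)/(0 - 11) ≡ 4/26 mod 37. 26⁻¹ ≡ 10 (mod 37), so λ ≡ 3.
  x = λ² - 11 - 0 = 9 - 11 ≡ 35; y = λ·(11 - 35) - 1 ≡ 1. → (35, 1)
3A = (35, 1).
Next 2B:
Repeated addition: build up to 2B.
2B: tangent at (1, 21): λ = (3·1² + 8)/(2·21) ≡ 11/5. 5⁻¹ ≡ 15 (mod 37) since 5·15 = 75 ≡ 1, so λ ≡ 11·15 ≡ 17.
  x = λ² - 1 - 1 = 289 - 2 ≡ 28; y = λ·(1 - 28) - 21 ≡ 1. → (28, 1)
2B = (28, 1).
Finally 3A + 2B:
(35, 1) + (28, 1). λ = (1 - 1)/(28 - 35) ≡ 0/30 mod 37. 30⁻¹ ≡ 21 (mod 37) since 30·21 = 630 ≡ 1, so λ ≡ 0.
  x = λ² - 35 - 28 = 0 - 63 ≡ 11; y = λ·(35 - 11) - 1 ≡ 36. → (11, 36)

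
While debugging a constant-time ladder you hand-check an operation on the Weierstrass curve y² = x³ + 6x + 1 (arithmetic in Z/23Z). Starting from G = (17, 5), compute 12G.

(15, 19)

Repeated addition: build up to 12G.
2G: tangent at (17, 5): λ = (3·17² + 6)/(2·5) ≡ 22/10. 10⁻¹ ≡ 7 (mod 23), so λ ≡ 22·7 ≡ 16.
  x = λ² - 17 - 17 = 256 - 34 ≡ 15; y = λ·(17 - 15) - 5 ≡ 4. → (15, 4)
3G: (15, 4) + (17, 5). λ = (5 - 4)/(17 - 15) ≡ 1/2 mod 23. 2⁻¹ ≡ 12 (mod 23) since 2·12 = 24 ≡ 1, so λ ≡ 12.
  x = λ² - 15 - 17 = 144 - 32 ≡ 20; y = λ·(15 - 20) - 4 ≡ 5. → (20, 5)
4G: (20, 5) + (17, 5). λ = (5 - 5)/(17 - 20) ≡ 0/20 mod 23. 20⁻¹ ≡ 15 (mod 23) since 20·15 = 300 ≡ 1, so λ ≡ 0.
  x = λ² - 20 - 17 = 0 - 37 ≡ 9; y = λ·(20 - 9) - 5 ≡ 18. → (9, 18)
5G: (9, 18) + (17, 5). λ = (5 - 18)/(17 - 9) ≡ 10/8 mod 23. 8⁻¹ ≡ 3 (mod 23), so λ ≡ 7.
  x = λ² - 9 - 17 = 49 - 26 ≡ 0; y = λ·(9 - 0) - 18 ≡ 22. → (0, 22)
6G: (0, 22) + (17, 5). λ = (5 - 22)/(17 - 0) ≡ 6/17 mod 23. 17⁻¹ ≡ 19 (mod 23) since 17·19 = 323 ≡ 1, so λ ≡ 22.
  x = λ² - 0 - 17 = 484 - 17 ≡ 7; y = λ·(0 - 7) - 22 ≡ 8. → (7, 8)
7G: (7, 8) + (17, 5). λ = (5 - 8)/(17 - 7) ≡ 20/10 mod 23. 10⁻¹ ≡ 7 (mod 23), so λ ≡ 2.
  x = λ² - 7 - 17 = 4 - 24 ≡ 3; y = λ·(7 - 3) - 8 ≡ 0. → (3, 0)
8G: (3, 0) + (17, 5). λ = (5 - 0)/(17 - 3) ≡ 5/14 mod 23. 14⁻¹ ≡ 5 (mod 23), so λ ≡ 2.
  x = λ² - 3 - 17 = 4 - 20 ≡ 7; y = λ·(3 - 7) - 0 ≡ 15. → (7, 15)
9G: (7, 15) + (17, 5). λ = (5 - 15)/(17 - 7) ≡ 13/10 mod 23. 10⁻¹ ≡ 7 (mod 23) since 10·7 = 70 ≡ 1, so λ ≡ 22.
  x = λ² - 7 - 17 = 484 - 24 ≡ 0; y = λ·(7 - 0) - 15 ≡ 1. → (0, 1)
10G: (0, 1) + (17, 5). λ = (5 - 1)/(17 - 0) ≡ 4/17 mod 23. 17⁻¹ ≡ 19 (mod 23) since 17·19 = 323 ≡ 1, so λ ≡ 7.
  x = λ² - 0 - 17 = 49 - 17 ≡ 9; y = λ·(0 - 9) - 1 ≡ 5. → (9, 5)
11G: (9, 5) + (17, 5). λ = (5 - 5)/(17 - 9) ≡ 0/8 mod 23. 8⁻¹ ≡ 3 (mod 23), so λ ≡ 0.
  x = λ² - 9 - 17 = 0 - 26 ≡ 20; y = λ·(9 - 20) - 5 ≡ 18. → (20, 18)
12G: (20, 18) + (17, 5). λ = (5 - 18)/(17 - 20) ≡ 10/20 mod 23. 20⁻¹ ≡ 15 (mod 23), so λ ≡ 12.
  x = λ² - 20 - 17 = 144 - 37 ≡ 15; y = λ·(20 - 15) - 18 ≡ 19. → (15, 19)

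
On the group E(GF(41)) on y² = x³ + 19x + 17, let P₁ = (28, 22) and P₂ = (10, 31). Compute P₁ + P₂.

(34, 22)

(28, 22) + (10, 31). λ = (31 - 22)/(10 - 28) ≡ 9/23 mod 41. 23⁻¹ ≡ 25 (mod 41), so λ ≡ 20.
  x = λ² - 28 - 10 = 400 - 38 ≡ 34; y = λ·(28 - 34) - 22 ≡ 22. → (34, 22)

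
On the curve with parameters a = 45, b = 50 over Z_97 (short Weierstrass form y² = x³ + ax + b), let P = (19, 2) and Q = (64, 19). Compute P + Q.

(95, 90)

(19, 2) + (64, 19). λ = (19 - 2)/(64 - 19) ≡ 17/45 mod 97. 45⁻¹ ≡ 69 (mod 97) since 45·69 = 3105 ≡ 1, so λ ≡ 9.
  x = λ² - 19 - 64 = 81 - 83 ≡ 95; y = λ·(19 - 95) - 2 ≡ 90. → (95, 90)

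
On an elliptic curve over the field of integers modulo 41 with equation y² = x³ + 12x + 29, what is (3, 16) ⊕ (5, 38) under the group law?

(3, 16) + (5, 38). λ = (38 - 16)/(5 - 3) ≡ 22/2 mod 41. 2⁻¹ ≡ 21 (mod 41) since 2·21 = 42 ≡ 1, so λ ≡ 11.
  x = λ² - 3 - 5 = 121 - 8 ≡ 31; y = λ·(3 - 31) - 16 ≡ 4. → (31, 4)

(31, 4)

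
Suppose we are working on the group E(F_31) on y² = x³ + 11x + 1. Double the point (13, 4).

tangent at (13, 4): λ = (3·13² + 11)/(2·4) ≡ 22/8. 8⁻¹ ≡ 4 (mod 31) since 8·4 = 32 ≡ 1, so λ ≡ 22·4 ≡ 26.
  x = λ² - 13 - 13 = 676 - 26 ≡ 30; y = λ·(13 - 30) - 4 ≡ 19. → (30, 19)

(30, 19)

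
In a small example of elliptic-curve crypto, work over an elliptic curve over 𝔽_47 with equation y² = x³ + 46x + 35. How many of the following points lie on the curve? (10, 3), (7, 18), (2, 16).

(10, 3): 3² ≡ 9, rhs ≡ 38 → off.
(7, 18): 18² ≡ 42, rhs ≡ 42 → on.
(2, 16): 16² ≡ 21, rhs ≡ 41 → off.

1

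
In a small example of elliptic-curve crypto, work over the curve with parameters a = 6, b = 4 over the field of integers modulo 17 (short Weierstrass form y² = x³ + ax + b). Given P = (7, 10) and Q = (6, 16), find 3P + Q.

(12, 11)

First 3P:
Repeated addition: build up to 3P.
2P: tangent at (7, 10): λ = (3·7² + 6)/(2·10) ≡ 0/3. 3⁻¹ ≡ 6 (mod 17) since 3·6 = 18 ≡ 1, so λ ≡ 0·6 ≡ 0.
  x = λ² - 7 - 7 = 0 - 14 ≡ 3; y = λ·(7 - 3) - 10 ≡ 7. → (3, 7)
3P: (3, 7) + (7, 10). λ = (10 - 7)/(7 - 3) ≡ 3/4 mod 17. 4⁻¹ ≡ 13 (mod 17) since 4·13 = 52 ≡ 1, so λ ≡ 5.
  x = λ² - 3 - 7 = 25 - 10 ≡ 15; y = λ·(3 - 15) - 7 ≡ 1. → (15, 1)
3P = (15, 1).
Finally 3P + Q:
(15, 1) + (6, 16). λ = (16 - 1)/(6 - 15) ≡ 15/8 mod 17. 8⁻¹ ≡ 15 (mod 17), so λ ≡ 4.
  x = λ² - 15 - 6 = 16 - 21 ≡ 12; y = λ·(15 - 12) - 1 ≡ 11. → (12, 11)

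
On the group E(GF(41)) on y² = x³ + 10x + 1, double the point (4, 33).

(25, 38)

tangent at (4, 33): λ = (3·4² + 10)/(2·33) ≡ 17/25. 25⁻¹ ≡ 23 (mod 41), so λ ≡ 17·23 ≡ 22.
  x = λ² - 4 - 4 = 484 - 8 ≡ 25; y = λ·(4 - 25) - 33 ≡ 38. → (25, 38)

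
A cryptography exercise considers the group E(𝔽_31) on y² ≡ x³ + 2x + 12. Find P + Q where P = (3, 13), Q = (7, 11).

(3, 13) + (7, 11). λ = (11 - 13)/(7 - 3) ≡ 29/4 mod 31. 4⁻¹ ≡ 8 (mod 31), so λ ≡ 15.
  x = λ² - 3 - 7 = 225 - 10 ≡ 29; y = λ·(3 - 29) - 13 ≡ 0. → (29, 0)

(29, 0)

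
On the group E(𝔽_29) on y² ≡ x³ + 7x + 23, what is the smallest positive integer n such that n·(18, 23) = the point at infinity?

11

2P: tangent at (18, 23): λ = (3·18² + 7)/(2·23) ≡ 22/17. 17⁻¹ ≡ 12 (mod 29), so λ ≡ 22·12 ≡ 3.
  x = λ² - 18 - 18 = 9 - 36 ≡ 2; y = λ·(18 - 2) - 23 ≡ 25. → (2, 25)
3P: (2, 25) + (18, 23). λ = (23 - 25)/(18 - 2) ≡ 27/16 mod 29. 16⁻¹ ≡ 20 (mod 29) since 16·20 = 320 ≡ 1, so λ ≡ 18.
  x = λ² - 2 - 18 = 324 - 20 ≡ 14; y = λ·(2 - 14) - 25 ≡ 20. → (14, 20)
4P: (14, 20) + (18, 23). λ = (23 - 20)/(18 - 14) ≡ 3/4 mod 29. 4⁻¹ ≡ 22 (mod 29), so λ ≡ 8.
  x = λ² - 14 - 18 = 64 - 32 ≡ 3; y = λ·(14 - 3) - 20 ≡ 10. → (3, 10)
5P: (3, 10) + (18, 23). λ = (23 - 10)/(18 - 3) ≡ 13/15 mod 29. 15⁻¹ ≡ 2 (mod 29) since 15·2 = 30 ≡ 1, so λ ≡ 26.
  x = λ² - 3 - 18 = 676 - 21 ≡ 17; y = λ·(3 - 17) - 10 ≡ 3. → (17, 3)
6P: (17, 3) + (18, 23). λ = (23 - 3)/(18 - 17) ≡ 20/1 mod 29. 1⁻¹ ≡ 1 (mod 29), so λ ≡ 20.
  x = λ² - 17 - 18 = 400 - 35 ≡ 17; y = λ·(17 - 17) - 3 ≡ 26. → (17, 26)
7P: (17, 26) + (18, 23). λ = (23 - 26)/(18 - 17) ≡ 26/1 mod 29. 1⁻¹ ≡ 1 (mod 29) since 1·1 = 1 ≡ 1, so λ ≡ 26.
  x = λ² - 17 - 18 = 676 - 35 ≡ 3; y = λ·(17 - 3) - 26 ≡ 19. → (3, 19)
8P: (3, 19) + (18, 23). λ = (23 - 19)/(18 - 3) ≡ 4/15 mod 29. 15⁻¹ ≡ 2 (mod 29) since 15·2 = 30 ≡ 1, so λ ≡ 8.
  x = λ² - 3 - 18 = 64 - 21 ≡ 14; y = λ·(3 - 14) - 19 ≡ 9. → (14, 9)
9P: (14, 9) + (18, 23). λ = (23 - 9)/(18 - 14) ≡ 14/4 mod 29. 4⁻¹ ≡ 22 (mod 29), so λ ≡ 18.
  x = λ² - 14 - 18 = 324 - 32 ≡ 2; y = λ·(14 - 2) - 9 ≡ 4. → (2, 4)
10P: (2, 4) + (18, 23). λ = (23 - 4)/(18 - 2) ≡ 19/16 mod 29. 16⁻¹ ≡ 20 (mod 29), so λ ≡ 3.
  x = λ² - 2 - 18 = 9 - 20 ≡ 18; y = λ·(2 - 18) - 4 ≡ 6. → (18, 6)
11P: (18, 6) + (18, 23): same x and y₁ ≡ -y₂, so the sum is the point at infinity.
11P = the point at infinity, so the order is 11.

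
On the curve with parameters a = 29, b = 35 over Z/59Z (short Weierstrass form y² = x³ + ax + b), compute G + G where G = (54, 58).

(0, 25)

tangent at (54, 58): λ = (3·54² + 29)/(2·58) ≡ 45/57. 57⁻¹ ≡ 29 (mod 59), so λ ≡ 45·29 ≡ 7.
  x = λ² - 54 - 54 = 49 - 108 ≡ 0; y = λ·(54 - 0) - 58 ≡ 25. → (0, 25)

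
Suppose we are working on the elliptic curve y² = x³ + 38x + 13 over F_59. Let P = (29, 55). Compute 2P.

tangent at (29, 55): λ = (3·29² + 38)/(2·55) ≡ 24/51. 51⁻¹ ≡ 22 (mod 59) since 51·22 = 1122 ≡ 1, so λ ≡ 24·22 ≡ 56.
  x = λ² - 29 - 29 = 3136 - 58 ≡ 10; y = λ·(29 - 10) - 55 ≡ 6. → (10, 6)

(10, 6)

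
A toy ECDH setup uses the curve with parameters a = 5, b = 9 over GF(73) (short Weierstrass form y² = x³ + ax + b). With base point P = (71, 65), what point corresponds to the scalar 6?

O

Double-and-add on 6 = (110)₂. Start with P = (71, 65) for the leading 1-bit.
double: tangent at (71, 65): λ = (3·71² + 5)/(2·65) ≡ 17/57. 57⁻¹ ≡ 41 (mod 73), so λ ≡ 17·41 ≡ 40.
  x = λ² - 71 - 71 = 1600 - 142 ≡ 71; y = λ·(71 - 71) - 65 ≡ 8. → (71, 8)
add P: (71, 8) + (71, 65): same x and y₁ ≡ -y₂, so the sum is O.
double: O + O = O (identity).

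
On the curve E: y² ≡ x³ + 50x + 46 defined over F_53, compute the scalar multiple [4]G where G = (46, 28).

(19, 8)

Double-and-add on 4 = (100)₂. Start with G = (46, 28) for the leading 1-bit.
double: tangent at (46, 28): λ = (3·46² + 50)/(2·28) ≡ 38/3. 3⁻¹ ≡ 18 (mod 53), so λ ≡ 38·18 ≡ 48.
  x = λ² - 46 - 46 = 2304 - 92 ≡ 39; y = λ·(46 - 39) - 28 ≡ 43. → (39, 43)
double: tangent at (39, 43): λ = (3·39² + 50)/(2·43) ≡ 2/33. 33⁻¹ ≡ 45 (mod 53) since 33·45 = 1485 ≡ 1, so λ ≡ 2·45 ≡ 37.
  x = λ² - 39 - 39 = 1369 - 78 ≡ 19; y = λ·(39 - 19) - 43 ≡ 8. → (19, 8)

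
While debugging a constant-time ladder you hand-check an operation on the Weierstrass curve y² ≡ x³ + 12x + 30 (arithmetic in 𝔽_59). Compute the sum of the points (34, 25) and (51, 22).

(2, 11)

(34, 25) + (51, 22). λ = (22 - 25)/(51 - 34) ≡ 56/17 mod 59. 17⁻¹ ≡ 7 (mod 59), so λ ≡ 38.
  x = λ² - 34 - 51 = 1444 - 85 ≡ 2; y = λ·(34 - 2) - 25 ≡ 11. → (2, 11)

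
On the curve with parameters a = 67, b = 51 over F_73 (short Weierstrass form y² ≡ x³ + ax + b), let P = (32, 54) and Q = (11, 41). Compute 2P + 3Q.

First 2P:
Repeated addition: build up to 2P.
2P: tangent at (32, 54): λ = (3·32² + 67)/(2·54) ≡ 0/35. 35⁻¹ ≡ 48 (mod 73), so λ ≡ 0·48 ≡ 0.
  x = λ² - 32 - 32 = 0 - 64 ≡ 9; y = λ·(32 - 9) - 54 ≡ 19. → (9, 19)
2P = (9, 19).
Next 3Q:
Repeated addition: build up to 3Q.
2Q: tangent at (11, 41): λ = (3·11² + 67)/(2·41) ≡ 65/9. 9⁻¹ ≡ 65 (mod 73) since 9·65 = 585 ≡ 1, so λ ≡ 65·65 ≡ 64.
  x = λ² - 11 - 11 = 4096 - 22 ≡ 59; y = λ·(11 - 59) - 41 ≡ 26. → (59, 26)
3Q: (59, 26) + (11, 41). λ = (41 - 26)/(11 - 59) ≡ 15/25 mod 73. 25⁻¹ ≡ 38 (mod 73), so λ ≡ 59.
  x = λ² - 59 - 11 = 3481 - 70 ≡ 53; y = λ·(59 - 53) - 26 ≡ 36. → (53, 36)
3Q = (53, 36).
Finally 2P + 3Q:
(9, 19) + (53, 36). λ = (36 - 19)/(53 - 9) ≡ 17/44 mod 73. 44⁻¹ ≡ 5 (mod 73) since 44·5 = 220 ≡ 1, so λ ≡ 12.
  x = λ² - 9 - 53 = 144 - 62 ≡ 9; y = λ·(9 - 9) - 19 ≡ 54. → (9, 54)

(9, 54)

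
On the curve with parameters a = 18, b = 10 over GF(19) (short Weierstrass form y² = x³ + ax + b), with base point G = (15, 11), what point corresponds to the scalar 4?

Repeated addition: build up to 4G.
2G: tangent at (15, 11): λ = (3·15² + 18)/(2·11) ≡ 9/3. 3⁻¹ ≡ 13 (mod 19), so λ ≡ 9·13 ≡ 3.
  x = λ² - 15 - 15 = 9 - 30 ≡ 17; y = λ·(15 - 17) - 11 ≡ 2. → (17, 2)
3G: (17, 2) + (15, 11). λ = (11 - 2)/(15 - 17) ≡ 9/17 mod 19. 17⁻¹ ≡ 9 (mod 19) since 17·9 = 153 ≡ 1, so λ ≡ 5.
  x = λ² - 17 - 15 = 25 - 32 ≡ 12; y = λ·(17 - 12) - 2 ≡ 4. → (12, 4)
4G: (12, 4) + (15, 11). λ = (11 - 4)/(15 - 12) ≡ 7/3 mod 19. 3⁻¹ ≡ 13 (mod 19), so λ ≡ 15.
  x = λ² - 12 - 15 = 225 - 27 ≡ 8; y = λ·(12 - 8) - 4 ≡ 18. → (8, 18)

(8, 18)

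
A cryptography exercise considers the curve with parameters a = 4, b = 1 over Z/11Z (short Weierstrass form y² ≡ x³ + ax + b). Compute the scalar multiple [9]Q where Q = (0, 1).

Repeated addition: build up to 9Q.
2Q: tangent at (0, 1): λ = (3·0² + 4)/(2·1) ≡ 4/2. 2⁻¹ ≡ 6 (mod 11), so λ ≡ 4·6 ≡ 2.
  x = λ² - 0 - 0 = 4 - 0 ≡ 4; y = λ·(0 - 4) - 1 ≡ 2. → (4, 2)
3Q: (4, 2) + (0, 1). λ = (1 - 2)/(0 - 4) ≡ 10/7 mod 11. 7⁻¹ ≡ 8 (mod 11), so λ ≡ 3.
  x = λ² - 4 - 0 = 9 - 4 ≡ 5; y = λ·(4 - 5) - 2 ≡ 6. → (5, 6)
4Q: (5, 6) + (0, 1). λ = (1 - 6)/(0 - 5) ≡ 6/6 mod 11. 6⁻¹ ≡ 2 (mod 11), so λ ≡ 1.
  x = λ² - 5 - 0 = 1 - 5 ≡ 7; y = λ·(5 - 7) - 6 ≡ 3. → (7, 3)
5Q: (7, 3) + (0, 1). λ = (1 - 3)/(0 - 7) ≡ 9/4 mod 11. 4⁻¹ ≡ 3 (mod 11), so λ ≡ 5.
  x = λ² - 7 - 0 = 25 - 7 ≡ 7; y = λ·(7 - 7) - 3 ≡ 8. → (7, 8)
6Q: (7, 8) + (0, 1). λ = (1 - 8)/(0 - 7) ≡ 4/4 mod 11. 4⁻¹ ≡ 3 (mod 11) since 4·3 = 12 ≡ 1, so λ ≡ 1.
  x = λ² - 7 - 0 = 1 - 7 ≡ 5; y = λ·(7 - 5) - 8 ≡ 5. → (5, 5)
7Q: (5, 5) + (0, 1). λ = (1 - 5)/(0 - 5) ≡ 7/6 mod 11. 6⁻¹ ≡ 2 (mod 11) since 6·2 = 12 ≡ 1, so λ ≡ 3.
  x = λ² - 5 - 0 = 9 - 5 ≡ 4; y = λ·(5 - 4) - 5 ≡ 9. → (4, 9)
8Q: (4, 9) + (0, 1). λ = (1 - 9)/(0 - 4) ≡ 3/7 mod 11. 7⁻¹ ≡ 8 (mod 11), so λ ≡ 2.
  x = λ² - 4 - 0 = 4 - 4 ≡ 0; y = λ·(4 - 0) - 9 ≡ 10. → (0, 10)
9Q: (0, 10) + (0, 1): same x and y₁ ≡ -y₂, so the sum is the point at infinity.

O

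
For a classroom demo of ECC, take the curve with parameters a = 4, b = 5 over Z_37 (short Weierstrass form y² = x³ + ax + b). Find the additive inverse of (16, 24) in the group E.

(16, 13)

-(16, 24) = (16, -24 mod 37) = (16, 13).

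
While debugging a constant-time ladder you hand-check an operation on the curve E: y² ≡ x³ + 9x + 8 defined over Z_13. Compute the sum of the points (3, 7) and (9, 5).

(4, 2)

(3, 7) + (9, 5). λ = (5 - 7)/(9 - 3) ≡ 11/6 mod 13. 6⁻¹ ≡ 11 (mod 13), so λ ≡ 4.
  x = λ² - 3 - 9 = 16 - 12 ≡ 4; y = λ·(3 - 4) - 7 ≡ 2. → (4, 2)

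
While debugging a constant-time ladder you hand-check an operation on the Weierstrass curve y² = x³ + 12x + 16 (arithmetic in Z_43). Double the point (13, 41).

tangent at (13, 41): λ = (3·13² + 12)/(2·41) ≡ 3/39. 39⁻¹ ≡ 32 (mod 43), so λ ≡ 3·32 ≡ 10.
  x = λ² - 13 - 13 = 100 - 26 ≡ 31; y = λ·(13 - 31) - 41 ≡ 37. → (31, 37)

(31, 37)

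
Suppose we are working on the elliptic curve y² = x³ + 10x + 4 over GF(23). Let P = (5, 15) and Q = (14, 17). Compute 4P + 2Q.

(22, 4)

First 4P:
Repeated addition: build up to 4P.
2P: tangent at (5, 15): λ = (3·5² + 10)/(2·15) ≡ 16/7. 7⁻¹ ≡ 10 (mod 23), so λ ≡ 16·10 ≡ 22.
  x = λ² - 5 - 5 = 484 - 10 ≡ 14; y = λ·(5 - 14) - 15 ≡ 17. → (14, 17)
3P: (14, 17) + (5, 15). λ = (15 - 17)/(5 - 14) ≡ 21/14 mod 23. 14⁻¹ ≡ 5 (mod 23) since 14·5 = 70 ≡ 1, so λ ≡ 13.
  x = λ² - 14 - 5 = 169 - 19 ≡ 12; y = λ·(14 - 12) - 17 ≡ 9. → (12, 9)
4P: (12, 9) + (5, 15). λ = (15 - 9)/(5 - 12) ≡ 6/16 mod 23. 16⁻¹ ≡ 13 (mod 23), so λ ≡ 9.
  x = λ² - 12 - 5 = 81 - 17 ≡ 18; y = λ·(12 - 18) - 9 ≡ 6. → (18, 6)
4P = (18, 6).
Next 2Q:
Repeated addition: build up to 2Q.
2Q: tangent at (14, 17): λ = (3·14² + 10)/(2·17) ≡ 0/11. 11⁻¹ ≡ 21 (mod 23), so λ ≡ 0·21 ≡ 0.
  x = λ² - 14 - 14 = 0 - 28 ≡ 18; y = λ·(14 - 18) - 17 ≡ 6. → (18, 6)
2Q = (18, 6).
Finally 4P + 2Q:
tangent at (18, 6): λ = (3·18² + 10)/(2·6) ≡ 16/12. 12⁻¹ ≡ 2 (mod 23) since 12·2 = 24 ≡ 1, so λ ≡ 16·2 ≡ 9.
  x = λ² - 18 - 18 = 81 - 36 ≡ 22; y = λ·(18 - 22) - 6 ≡ 4. → (22, 4)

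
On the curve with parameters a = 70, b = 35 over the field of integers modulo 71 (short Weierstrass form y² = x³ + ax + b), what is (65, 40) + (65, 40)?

tangent at (65, 40): λ = (3·65² + 70)/(2·40) ≡ 36/9. 9⁻¹ ≡ 8 (mod 71) since 9·8 = 72 ≡ 1, so λ ≡ 36·8 ≡ 4.
  x = λ² - 65 - 65 = 16 - 130 ≡ 28; y = λ·(65 - 28) - 40 ≡ 37. → (28, 37)

(28, 37)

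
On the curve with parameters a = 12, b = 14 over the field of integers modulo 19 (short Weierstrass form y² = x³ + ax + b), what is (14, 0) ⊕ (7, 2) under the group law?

(7, 17)

(14, 0) + (7, 2). λ = (2 - 0)/(7 - 14) ≡ 2/12 mod 19. 12⁻¹ ≡ 8 (mod 19), so λ ≡ 16.
  x = λ² - 14 - 7 = 256 - 21 ≡ 7; y = λ·(14 - 7) - 0 ≡ 17. → (7, 17)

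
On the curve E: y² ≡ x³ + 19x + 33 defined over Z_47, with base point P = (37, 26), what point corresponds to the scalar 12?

(5, 26)

Repeated addition: build up to 12P.
2P: tangent at (37, 26): λ = (3·37² + 19)/(2·26) ≡ 37/5. 5⁻¹ ≡ 19 (mod 47) since 5·19 = 95 ≡ 1, so λ ≡ 37·19 ≡ 45.
  x = λ² - 37 - 37 = 2025 - 74 ≡ 24; y = λ·(37 - 24) - 26 ≡ 42. → (24, 42)
3P: (24, 42) + (37, 26). λ = (26 - 42)/(37 - 24) ≡ 31/13 mod 47. 13⁻¹ ≡ 29 (mod 47), so λ ≡ 6.
  x = λ² - 24 - 37 = 36 - 61 ≡ 22; y = λ·(24 - 22) - 42 ≡ 17. → (22, 17)
4P: (22, 17) + (37, 26). λ = (26 - 17)/(37 - 22) ≡ 9/15 mod 47. 15⁻¹ ≡ 22 (mod 47) since 15·22 = 330 ≡ 1, so λ ≡ 10.
  x = λ² - 22 - 37 = 100 - 59 ≡ 41; y = λ·(22 - 41) - 17 ≡ 28. → (41, 28)
5P: (41, 28) + (37, 26). λ = (26 - 28)/(37 - 41) ≡ 45/43 mod 47. 43⁻¹ ≡ 35 (mod 47), so λ ≡ 24.
  x = λ² - 41 - 37 = 576 - 78 ≡ 28; y = λ·(41 - 28) - 28 ≡ 2. → (28, 2)
6P: (28, 2) + (37, 26). λ = (26 - 2)/(37 - 28) ≡ 24/9 mod 47. 9⁻¹ ≡ 21 (mod 47), so λ ≡ 34.
  x = λ² - 28 - 37 = 1156 - 65 ≡ 10; y = λ·(28 - 10) - 2 ≡ 46. → (10, 46)
7P: (10, 46) + (37, 26). λ = (26 - 46)/(37 - 10) ≡ 27/27 mod 47. 27⁻¹ ≡ 7 (mod 47), so λ ≡ 1.
  x = λ² - 10 - 37 = 1 - 47 ≡ 1; y = λ·(10 - 1) - 46 ≡ 10. → (1, 10)
8P: (1, 10) + (37, 26). λ = (26 - 10)/(37 - 1) ≡ 16/36 mod 47. 36⁻¹ ≡ 17 (mod 47), so λ ≡ 37.
  x = λ² - 1 - 37 = 1369 - 38 ≡ 15; y = λ·(1 - 15) - 10 ≡ 36. → (15, 36)
9P: (15, 36) + (37, 26). λ = (26 - 36)/(37 - 15) ≡ 37/22 mod 47. 22⁻¹ ≡ 15 (mod 47), so λ ≡ 38.
  x = λ² - 15 - 37 = 1444 - 52 ≡ 29; y = λ·(15 - 29) - 36 ≡ 43. → (29, 43)
10P: (29, 43) + (37, 26). λ = (26 - 43)/(37 - 29) ≡ 30/8 mod 47. 8⁻¹ ≡ 6 (mod 47), so λ ≡ 39.
  x = λ² - 29 - 37 = 1521 - 66 ≡ 45; y = λ·(29 - 45) - 43 ≡ 38. → (45, 38)
11P: (45, 38) + (37, 26). λ = (26 - 38)/(37 - 45) ≡ 35/39 mod 47. 39⁻¹ ≡ 41 (mod 47), so λ ≡ 25.
  x = λ² - 45 - 37 = 625 - 82 ≡ 26; y = λ·(45 - 26) - 38 ≡ 14. → (26, 14)
12P: (26, 14) + (37, 26). λ = (26 - 14)/(37 - 26) ≡ 12/11 mod 47. 11⁻¹ ≡ 30 (mod 47), so λ ≡ 31.
  x = λ² - 26 - 37 = 961 - 63 ≡ 5; y = λ·(26 - 5) - 14 ≡ 26. → (5, 26)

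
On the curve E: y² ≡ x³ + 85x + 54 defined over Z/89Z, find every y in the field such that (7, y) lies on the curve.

x³ + 85x + 54 = 992 ≡ 13 (mod 89).
13 is a non-residue mod 89; no y exists.

none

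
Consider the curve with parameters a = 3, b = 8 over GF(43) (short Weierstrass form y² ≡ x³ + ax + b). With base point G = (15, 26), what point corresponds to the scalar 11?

Double-and-add on 11 = (1011)₂. Start with G = (15, 26) for the leading 1-bit.
double: tangent at (15, 26): λ = (3·15² + 3)/(2·26) ≡ 33/9. 9⁻¹ ≡ 24 (mod 43) since 9·24 = 216 ≡ 1, so λ ≡ 33·24 ≡ 18.
  x = λ² - 15 - 15 = 324 - 30 ≡ 36; y = λ·(15 - 36) - 26 ≡ 26. → (36, 26)
double: tangent at (36, 26): λ = (3·36² + 3)/(2·26) ≡ 21/9. 9⁻¹ ≡ 24 (mod 43) since 9·24 = 216 ≡ 1, so λ ≡ 21·24 ≡ 31.
  x = λ² - 36 - 36 = 961 - 72 ≡ 29; y = λ·(36 - 29) - 26 ≡ 19. → (29, 19)
add G: (29, 19) + (15, 26). λ = (26 - 19)/(15 - 29) ≡ 7/29 mod 43. 29⁻¹ ≡ 3 (mod 43), so λ ≡ 21.
  x = λ² - 29 - 15 = 441 - 44 ≡ 10; y = λ·(29 - 10) - 19 ≡ 36. → (10, 36)
double: tangent at (10, 36): λ = (3·10² + 3)/(2·36) ≡ 2/29. 29⁻¹ ≡ 3 (mod 43), so λ ≡ 2·3 ≡ 6.
  x = λ² - 10 - 10 = 36 - 20 ≡ 16; y = λ·(10 - 16) - 36 ≡ 14. → (16, 14)
add G: (16, 14) + (15, 26). λ = (26 - 14)/(15 - 16) ≡ 12/42 mod 43. 42⁻¹ ≡ 42 (mod 43) since 42·42 = 1764 ≡ 1, so λ ≡ 31.
  x = λ² - 16 - 15 = 961 - 31 ≡ 27; y = λ·(16 - 27) - 14 ≡ 32. → (27, 32)

(27, 32)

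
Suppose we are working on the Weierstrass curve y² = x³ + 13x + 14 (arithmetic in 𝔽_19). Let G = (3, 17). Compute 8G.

Repeated addition: build up to 8G.
2G: tangent at (3, 17): λ = (3·3² + 13)/(2·17) ≡ 2/15. 15⁻¹ ≡ 14 (mod 19), so λ ≡ 2·14 ≡ 9.
  x = λ² - 3 - 3 = 81 - 6 ≡ 18; y = λ·(3 - 18) - 17 ≡ 0. → (18, 0)
3G: (18, 0) + (3, 17). λ = (17 - 0)/(3 - 18) ≡ 17/4 mod 19. 4⁻¹ ≡ 5 (mod 19) since 4·5 = 20 ≡ 1, so λ ≡ 9.
  x = λ² - 18 - 3 = 81 - 21 ≡ 3; y = λ·(18 - 3) - 0 ≡ 2. → (3, 2)
4G: (3, 2) + (3, 17): same x and y₁ ≡ -y₂, so the sum is 𝒪.
5G: 𝒪 + (3, 17) = (3, 17) (identity).
6G: tangent at (3, 17): λ = (3·3² + 13)/(2·17) ≡ 2/15. 15⁻¹ ≡ 14 (mod 19), so λ ≡ 2·14 ≡ 9.
  x = λ² - 3 - 3 = 81 - 6 ≡ 18; y = λ·(3 - 18) - 17 ≡ 0. → (18, 0)
7G: (18, 0) + (3, 17). λ = (17 - 0)/(3 - 18) ≡ 17/4 mod 19. 4⁻¹ ≡ 5 (mod 19) since 4·5 = 20 ≡ 1, so λ ≡ 9.
  x = λ² - 18 - 3 = 81 - 21 ≡ 3; y = λ·(18 - 3) - 0 ≡ 2. → (3, 2)
8G: (3, 2) + (3, 17): same x and y₁ ≡ -y₂, so the sum is 𝒪.

O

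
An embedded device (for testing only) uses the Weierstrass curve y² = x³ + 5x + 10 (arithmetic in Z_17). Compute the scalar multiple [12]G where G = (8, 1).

Repeated addition: build up to 12G.
2G: tangent at (8, 1): λ = (3·8² + 5)/(2·1) ≡ 10/2. 2⁻¹ ≡ 9 (mod 17) since 2·9 = 18 ≡ 1, so λ ≡ 10·9 ≡ 5.
  x = λ² - 8 - 8 = 25 - 16 ≡ 9; y = λ·(8 - 9) - 1 ≡ 11. → (9, 11)
3G: (9, 11) + (8, 1). λ = (1 - 11)/(8 - 9) ≡ 7/16 mod 17. 16⁻¹ ≡ 16 (mod 17), so λ ≡ 10.
  x = λ² - 9 - 8 = 100 - 17 ≡ 15; y = λ·(9 - 15) - 11 ≡ 14. → (15, 14)
4G: (15, 14) + (8, 1). λ = (1 - 14)/(8 - 15) ≡ 4/10 mod 17. 10⁻¹ ≡ 12 (mod 17) since 10·12 = 120 ≡ 1, so λ ≡ 14.
  x = λ² - 15 - 8 = 196 - 23 ≡ 3; y = λ·(15 - 3) - 14 ≡ 1. → (3, 1)
5G: (3, 1) + (8, 1). λ = (1 - 1)/(8 - 3) ≡ 0/5 mod 17. 5⁻¹ ≡ 7 (mod 17), so λ ≡ 0.
  x = λ² - 3 - 8 = 0 - 11 ≡ 6; y = λ·(3 - 6) - 1 ≡ 16. → (6, 16)
6G: (6, 16) + (8, 1). λ = (1 - 16)/(8 - 6) ≡ 2/2 mod 17. 2⁻¹ ≡ 9 (mod 17), so λ ≡ 1.
  x = λ² - 6 - 8 = 1 - 14 ≡ 4; y = λ·(6 - 4) - 16 ≡ 3. → (4, 3)
7G: (4, 3) + (8, 1). λ = (1 - 3)/(8 - 4) ≡ 15/4 mod 17. 4⁻¹ ≡ 13 (mod 17) since 4·13 = 52 ≡ 1, so λ ≡ 8.
  x = λ² - 4 - 8 = 64 - 12 ≡ 1; y = λ·(4 - 1) - 3 ≡ 4. → (1, 4)
8G: (1, 4) + (8, 1). λ = (1 - 4)/(8 - 1) ≡ 14/7 mod 17. 7⁻¹ ≡ 5 (mod 17), so λ ≡ 2.
  x = λ² - 1 - 8 = 4 - 9 ≡ 12; y = λ·(1 - 12) - 4 ≡ 8. → (12, 8)
9G: (12, 8) + (8, 1). λ = (1 - 8)/(8 - 12) ≡ 10/13 mod 17. 13⁻¹ ≡ 4 (mod 17) since 13·4 = 52 ≡ 1, so λ ≡ 6.
  x = λ² - 12 - 8 = 36 - 20 ≡ 16; y = λ·(12 - 16) - 8 ≡ 2. → (16, 2)
10G: (16, 2) + (8, 1). λ = (1 - 2)/(8 - 16) ≡ 16/9 mod 17. 9⁻¹ ≡ 2 (mod 17), so λ ≡ 15.
  x = λ² - 16 - 8 = 225 - 24 ≡ 14; y = λ·(16 - 14) - 2 ≡ 11. → (14, 11)
11G: (14, 11) + (8, 1). λ = (1 - 11)/(8 - 14) ≡ 7/11 mod 17. 11⁻¹ ≡ 14 (mod 17) since 11·14 = 154 ≡ 1, so λ ≡ 13.
  x = λ² - 14 - 8 = 169 - 22 ≡ 11; y = λ·(14 - 11) - 11 ≡ 11. → (11, 11)
12G: (11, 11) + (8, 1). λ = (1 - 11)/(8 - 11) ≡ 7/14 mod 17. 14⁻¹ ≡ 11 (mod 17), so λ ≡ 9.
  x = λ² - 11 - 8 = 81 - 19 ≡ 11; y = λ·(11 - 11) - 11 ≡ 6. → (11, 6)

(11, 6)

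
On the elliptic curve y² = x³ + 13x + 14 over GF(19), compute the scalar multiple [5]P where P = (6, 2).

(4, 15)

Double-and-add on 5 = (101)₂. Start with P = (6, 2) for the leading 1-bit.
double: tangent at (6, 2): λ = (3·6² + 13)/(2·2) ≡ 7/4. 4⁻¹ ≡ 5 (mod 19) since 4·5 = 20 ≡ 1, so λ ≡ 7·5 ≡ 16.
  x = λ² - 6 - 6 = 256 - 12 ≡ 16; y = λ·(6 - 16) - 2 ≡ 9. → (16, 9)
double: tangent at (16, 9): λ = (3·16² + 13)/(2·9) ≡ 2/18. 18⁻¹ ≡ 18 (mod 19), so λ ≡ 2·18 ≡ 17.
  x = λ² - 16 - 16 = 289 - 32 ≡ 10; y = λ·(16 - 10) - 9 ≡ 17. → (10, 17)
add P: (10, 17) + (6, 2). λ = (2 - 17)/(6 - 10) ≡ 4/15 mod 19. 15⁻¹ ≡ 14 (mod 19) since 15·14 = 210 ≡ 1, so λ ≡ 18.
  x = λ² - 10 - 6 = 324 - 16 ≡ 4; y = λ·(10 - 4) - 17 ≡ 15. → (4, 15)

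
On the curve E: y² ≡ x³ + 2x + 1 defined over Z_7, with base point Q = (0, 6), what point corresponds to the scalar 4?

Double-and-add on 4 = (100)₂. Start with Q = (0, 6) for the leading 1-bit.
double: tangent at (0, 6): λ = (3·0² + 2)/(2·6) ≡ 2/5. 5⁻¹ ≡ 3 (mod 7), so λ ≡ 2·3 ≡ 6.
  x = λ² - 0 - 0 = 36 - 0 ≡ 1; y = λ·(0 - 1) - 6 ≡ 2. → (1, 2)
double: tangent at (1, 2): λ = (3·1² + 2)/(2·2) ≡ 5/4. 4⁻¹ ≡ 2 (mod 7), so λ ≡ 5·2 ≡ 3.
  x = λ² - 1 - 1 = 9 - 2 ≡ 0; y = λ·(1 - 0) - 2 ≡ 1. → (0, 1)

(0, 1)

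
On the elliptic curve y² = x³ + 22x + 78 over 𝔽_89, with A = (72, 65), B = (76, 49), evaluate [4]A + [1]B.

(34, 13)

First 4A:
Repeated addition: build up to 4A.
2A: tangent at (72, 65): λ = (3·72² + 22)/(2·65) ≡ 88/41. 41⁻¹ ≡ 76 (mod 89) since 41·76 = 3116 ≡ 1, so λ ≡ 88·76 ≡ 13.
  x = λ² - 72 - 72 = 169 - 144 ≡ 25; y = λ·(72 - 25) - 65 ≡ 12. → (25, 12)
3A: (25, 12) + (72, 65). λ = (65 - 12)/(72 - 25) ≡ 53/47 mod 89. 47⁻¹ ≡ 36 (mod 89), so λ ≡ 39.
  x = λ² - 25 - 72 = 1521 - 97 ≡ 0; y = λ·(25 - 0) - 12 ≡ 73. → (0, 73)
4A: (0, 73) + (72, 65). λ = (65 - 73)/(72 - 0) ≡ 81/72 mod 89. 72⁻¹ ≡ 68 (mod 89), so λ ≡ 79.
  x = λ² - 0 - 72 = 6241 - 72 ≡ 28; y = λ·(0 - 28) - 73 ≡ 29. → (28, 29)
4A = (28, 29).
Finally 4A + B:
(28, 29) + (76, 49). λ = (49 - 29)/(76 - 28) ≡ 20/48 mod 89. 48⁻¹ ≡ 13 (mod 89), so λ ≡ 82.
  x = λ² - 28 - 76 = 6724 - 104 ≡ 34; y = λ·(28 - 34) - 29 ≡ 13. → (34, 13)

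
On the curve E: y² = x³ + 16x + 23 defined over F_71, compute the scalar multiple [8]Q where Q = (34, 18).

Double-and-add on 8 = (1000)₂. Start with Q = (34, 18) for the leading 1-bit.
double: tangent at (34, 18): λ = (3·34² + 16)/(2·18) ≡ 5/36. 36⁻¹ ≡ 2 (mod 71) since 36·2 = 72 ≡ 1, so λ ≡ 5·2 ≡ 10.
  x = λ² - 34 - 34 = 100 - 68 ≡ 32; y = λ·(34 - 32) - 18 ≡ 2. → (32, 2)
double: tangent at (32, 2): λ = (3·32² + 16)/(2·2) ≡ 35/4. 4⁻¹ ≡ 18 (mod 71) since 4·18 = 72 ≡ 1, so λ ≡ 35·18 ≡ 62.
  x = λ² - 32 - 32 = 3844 - 64 ≡ 17; y = λ·(32 - 17) - 2 ≡ 5. → (17, 5)
double: tangent at (17, 5): λ = (3·17² + 16)/(2·5) ≡ 31/10. 10⁻¹ ≡ 64 (mod 71), so λ ≡ 31·64 ≡ 67.
  x = λ² - 17 - 17 = 4489 - 34 ≡ 53; y = λ·(17 - 53) - 5 ≡ 68. → (53, 68)

(53, 68)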